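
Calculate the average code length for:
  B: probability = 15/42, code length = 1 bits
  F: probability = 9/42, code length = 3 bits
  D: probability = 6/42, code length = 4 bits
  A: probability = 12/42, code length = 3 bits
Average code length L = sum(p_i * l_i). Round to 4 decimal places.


Weighted contributions p_i * l_i:
  B: (15/42) * 1 = 15/42
  F: (9/42) * 3 = 27/42
  D: (6/42) * 4 = 24/42
  A: (12/42) * 3 = 36/42
Sum = (15 + 27 + 24 + 36)/42 = 102/42

L = 102/42 = 2.4286 bits/symbol


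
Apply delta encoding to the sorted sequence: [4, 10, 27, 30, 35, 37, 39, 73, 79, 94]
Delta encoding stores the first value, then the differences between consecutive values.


First value: 4
Deltas:
  10 - 4 = 6
  27 - 10 = 17
  30 - 27 = 3
  35 - 30 = 5
  37 - 35 = 2
  39 - 37 = 2
  73 - 39 = 34
  79 - 73 = 6
  94 - 79 = 15


Delta encoded: [4, 6, 17, 3, 5, 2, 2, 34, 6, 15]


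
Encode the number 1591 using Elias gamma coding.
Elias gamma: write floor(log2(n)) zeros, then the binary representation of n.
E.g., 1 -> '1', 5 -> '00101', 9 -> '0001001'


num_bits = floor(log2(1591)) + 1 = 11
leading_zeros = num_bits - 1 = 10
binary(1591) = 11000110111

Elias gamma(1591) = '0000000000' + '11000110111' = 000000000011000110111 (21 bits)


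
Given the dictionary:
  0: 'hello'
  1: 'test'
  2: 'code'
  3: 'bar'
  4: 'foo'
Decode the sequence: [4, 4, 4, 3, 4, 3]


Look up each index in the dictionary:
  4 -> 'foo'
  4 -> 'foo'
  4 -> 'foo'
  3 -> 'bar'
  4 -> 'foo'
  3 -> 'bar'

Decoded: "foo foo foo bar foo bar"


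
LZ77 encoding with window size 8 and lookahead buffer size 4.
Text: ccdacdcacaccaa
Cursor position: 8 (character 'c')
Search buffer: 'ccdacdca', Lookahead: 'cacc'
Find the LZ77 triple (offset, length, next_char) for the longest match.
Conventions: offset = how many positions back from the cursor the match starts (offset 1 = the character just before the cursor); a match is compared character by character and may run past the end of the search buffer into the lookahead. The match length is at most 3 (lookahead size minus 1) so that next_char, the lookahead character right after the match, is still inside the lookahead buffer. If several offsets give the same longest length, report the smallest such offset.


Try each offset into the search buffer:
  offset=1 (pos 7, char 'a'): match length 0
  offset=2 (pos 6, char 'c'): match length 3
  offset=3 (pos 5, char 'd'): match length 0
  offset=4 (pos 4, char 'c'): match length 1
  offset=5 (pos 3, char 'a'): match length 0
  offset=6 (pos 2, char 'd'): match length 0
  offset=7 (pos 1, char 'c'): match length 1
  offset=8 (pos 0, char 'c'): match length 1
Longest match has length 3 at offset 2.
next_char = character at position 8 + 3 = 11 -> 'c'

Best match: offset=2, length=3 (matching 'cac' starting at position 6)
LZ77 triple: (2, 3, 'c')


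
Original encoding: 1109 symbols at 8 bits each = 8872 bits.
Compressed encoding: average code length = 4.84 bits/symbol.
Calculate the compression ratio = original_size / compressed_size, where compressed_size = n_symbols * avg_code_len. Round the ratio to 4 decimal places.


original_size = n_symbols * orig_bits = 1109 * 8 = 8872 bits
compressed_size = n_symbols * avg_code_len = 1109 * 4.84 = 5367.56 bits
ratio = original_size / compressed_size = 8872 / 5367.56 = 1.6529

Compression ratio = 1.6529


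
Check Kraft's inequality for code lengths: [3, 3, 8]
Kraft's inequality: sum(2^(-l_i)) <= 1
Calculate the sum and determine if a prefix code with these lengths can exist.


Sum = 2^(-3) + 2^(-3) + 2^(-8)
    = 0.125 + 0.125 + 0.00390625
    = 65/256 = 0.25390625
Since 0.25390625 <= 1, Kraft's inequality IS satisfied.
A prefix code with these lengths CAN exist.

Kraft sum = 0.25390625. Satisfied.


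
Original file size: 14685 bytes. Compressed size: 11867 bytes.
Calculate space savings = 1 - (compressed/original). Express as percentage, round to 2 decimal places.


ratio = compressed/original = 11867/14685 = 0.808104
savings = 1 - ratio = 1 - 0.808104 = 0.191896
as a percentage: 0.191896 * 100 = 19.19%

Space savings = 1 - 11867/14685 = 19.19%


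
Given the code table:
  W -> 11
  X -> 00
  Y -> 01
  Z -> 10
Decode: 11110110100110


Decoding:
11 -> W
11 -> W
01 -> Y
10 -> Z
10 -> Z
01 -> Y
10 -> Z


Result: WWYZZYZ


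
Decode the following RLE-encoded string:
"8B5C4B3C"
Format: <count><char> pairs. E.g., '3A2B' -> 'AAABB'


Expanding each <count><char> pair:
  8B -> 'BBBBBBBB'
  5C -> 'CCCCC'
  4B -> 'BBBB'
  3C -> 'CCC'

Decoded = BBBBBBBBCCCCCBBBBCCC


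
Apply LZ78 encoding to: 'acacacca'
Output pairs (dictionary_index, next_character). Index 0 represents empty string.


LZ78 encoding steps:
Dictionary: {0: ''}
Step 1: w='' (idx 0), next='a' -> output (0, 'a'), add 'a' as idx 1
Step 2: w='' (idx 0), next='c' -> output (0, 'c'), add 'c' as idx 2
Step 3: w='a' (idx 1), next='c' -> output (1, 'c'), add 'ac' as idx 3
Step 4: w='ac' (idx 3), next='c' -> output (3, 'c'), add 'acc' as idx 4
Step 5: w='a' (idx 1), end of input -> output (1, '')


Encoded: [(0, 'a'), (0, 'c'), (1, 'c'), (3, 'c'), (1, '')]


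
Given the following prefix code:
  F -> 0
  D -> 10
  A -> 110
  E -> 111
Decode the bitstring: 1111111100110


Decoding step by step:
Bits 111 -> E
Bits 111 -> E
Bits 110 -> A
Bits 0 -> F
Bits 110 -> A


Decoded message: EEAFA


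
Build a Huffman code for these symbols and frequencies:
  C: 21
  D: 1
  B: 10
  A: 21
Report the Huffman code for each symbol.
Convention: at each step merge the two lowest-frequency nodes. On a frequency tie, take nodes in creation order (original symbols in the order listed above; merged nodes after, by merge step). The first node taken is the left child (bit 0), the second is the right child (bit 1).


Huffman tree construction:
Step 1: Merge D(1) + B(10) = 11
Step 2: Merge (D+B)(11) + C(21) = 32
Step 3: Merge A(21) + ((D+B)+C)(32) = 53
Read each symbol's code off the tree from the root (left child = 0, right child = 1).

Codes:
  C: 11 (length 2)
  D: 100 (length 3)
  B: 101 (length 3)
  A: 0 (length 1)
Average code length: 96/53 = 1.8113 bits/symbol


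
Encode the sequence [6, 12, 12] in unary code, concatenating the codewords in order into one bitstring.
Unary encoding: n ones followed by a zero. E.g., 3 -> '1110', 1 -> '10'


Encode each number as n ones followed by a terminating 0:
  6 -> 1111110 (7 bits)
  12 -> 1111111111110 (13 bits)
  12 -> 1111111111110 (13 bits)
Total length = 7 + 13 + 13 = 33 bits.

Unary([6, 12, 12]) = 111111011111111111101111111111110 (33 bits)


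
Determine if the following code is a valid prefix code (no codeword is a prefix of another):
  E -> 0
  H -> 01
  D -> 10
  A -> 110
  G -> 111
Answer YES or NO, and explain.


Checking each pair (does one codeword prefix another?):
  E='0' vs H='01': prefix -- VIOLATION

NO -- this is NOT a valid prefix code. E (0) is a prefix of H (01).


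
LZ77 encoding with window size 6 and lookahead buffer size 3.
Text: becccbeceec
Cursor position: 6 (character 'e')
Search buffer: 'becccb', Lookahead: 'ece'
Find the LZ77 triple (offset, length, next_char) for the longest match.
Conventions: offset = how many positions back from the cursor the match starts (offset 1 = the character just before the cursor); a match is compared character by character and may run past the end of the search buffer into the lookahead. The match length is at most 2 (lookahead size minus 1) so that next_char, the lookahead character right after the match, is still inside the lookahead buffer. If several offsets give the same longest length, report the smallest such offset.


Try each offset into the search buffer:
  offset=1 (pos 5, char 'b'): match length 0
  offset=2 (pos 4, char 'c'): match length 0
  offset=3 (pos 3, char 'c'): match length 0
  offset=4 (pos 2, char 'c'): match length 0
  offset=5 (pos 1, char 'e'): match length 2
  offset=6 (pos 0, char 'b'): match length 0
Longest match has length 2 at offset 5.
next_char = character at position 6 + 2 = 8 -> 'e'

Best match: offset=5, length=2 (matching 'ec' starting at position 1)
LZ77 triple: (5, 2, 'e')


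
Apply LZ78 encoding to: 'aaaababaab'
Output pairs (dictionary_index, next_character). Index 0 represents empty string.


LZ78 encoding steps:
Dictionary: {0: ''}
Step 1: w='' (idx 0), next='a' -> output (0, 'a'), add 'a' as idx 1
Step 2: w='a' (idx 1), next='a' -> output (1, 'a'), add 'aa' as idx 2
Step 3: w='a' (idx 1), next='b' -> output (1, 'b'), add 'ab' as idx 3
Step 4: w='ab' (idx 3), next='a' -> output (3, 'a'), add 'aba' as idx 4
Step 5: w='ab' (idx 3), end of input -> output (3, '')


Encoded: [(0, 'a'), (1, 'a'), (1, 'b'), (3, 'a'), (3, '')]


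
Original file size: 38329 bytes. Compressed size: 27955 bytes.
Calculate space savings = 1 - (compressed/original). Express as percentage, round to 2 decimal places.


ratio = compressed/original = 27955/38329 = 0.729343
savings = 1 - ratio = 1 - 0.729343 = 0.270657
as a percentage: 0.270657 * 100 = 27.07%

Space savings = 1 - 27955/38329 = 27.07%


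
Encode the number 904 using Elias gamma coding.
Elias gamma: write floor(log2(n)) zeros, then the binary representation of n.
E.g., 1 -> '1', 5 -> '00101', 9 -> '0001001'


num_bits = floor(log2(904)) + 1 = 10
leading_zeros = num_bits - 1 = 9
binary(904) = 1110001000

Elias gamma(904) = '000000000' + '1110001000' = 0000000001110001000 (19 bits)


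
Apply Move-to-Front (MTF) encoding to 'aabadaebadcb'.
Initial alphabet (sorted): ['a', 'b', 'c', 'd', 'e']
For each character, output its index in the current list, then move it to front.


MTF encoding:
'a': index 0 in ['a', 'b', 'c', 'd', 'e'] -> ['a', 'b', 'c', 'd', 'e']
'a': index 0 in ['a', 'b', 'c', 'd', 'e'] -> ['a', 'b', 'c', 'd', 'e']
'b': index 1 in ['a', 'b', 'c', 'd', 'e'] -> ['b', 'a', 'c', 'd', 'e']
'a': index 1 in ['b', 'a', 'c', 'd', 'e'] -> ['a', 'b', 'c', 'd', 'e']
'd': index 3 in ['a', 'b', 'c', 'd', 'e'] -> ['d', 'a', 'b', 'c', 'e']
'a': index 1 in ['d', 'a', 'b', 'c', 'e'] -> ['a', 'd', 'b', 'c', 'e']
'e': index 4 in ['a', 'd', 'b', 'c', 'e'] -> ['e', 'a', 'd', 'b', 'c']
'b': index 3 in ['e', 'a', 'd', 'b', 'c'] -> ['b', 'e', 'a', 'd', 'c']
'a': index 2 in ['b', 'e', 'a', 'd', 'c'] -> ['a', 'b', 'e', 'd', 'c']
'd': index 3 in ['a', 'b', 'e', 'd', 'c'] -> ['d', 'a', 'b', 'e', 'c']
'c': index 4 in ['d', 'a', 'b', 'e', 'c'] -> ['c', 'd', 'a', 'b', 'e']
'b': index 3 in ['c', 'd', 'a', 'b', 'e'] -> ['b', 'c', 'd', 'a', 'e']


Output: [0, 0, 1, 1, 3, 1, 4, 3, 2, 3, 4, 3]


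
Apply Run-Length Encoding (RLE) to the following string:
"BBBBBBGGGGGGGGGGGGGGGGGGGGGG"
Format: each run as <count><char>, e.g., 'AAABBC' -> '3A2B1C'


Scanning runs left to right:
  i=0: run of 'B' x 6 -> '6B'
  i=6: run of 'G' x 22 -> '22G'

RLE = 6B22G


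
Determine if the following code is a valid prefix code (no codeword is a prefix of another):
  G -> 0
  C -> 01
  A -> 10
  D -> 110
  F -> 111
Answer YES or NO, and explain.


Checking each pair (does one codeword prefix another?):
  G='0' vs C='01': prefix -- VIOLATION

NO -- this is NOT a valid prefix code. G (0) is a prefix of C (01).


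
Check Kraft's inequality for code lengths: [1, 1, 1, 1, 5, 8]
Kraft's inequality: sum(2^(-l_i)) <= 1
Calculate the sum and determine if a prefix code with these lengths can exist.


Sum = 2^(-1) + 2^(-1) + 2^(-1) + 2^(-1) + 2^(-5) + 2^(-8)
    = 0.5 + 0.5 + 0.5 + 0.5 + 0.03125 + 0.00390625
    = 521/256 = 2.03515625
Since 2.03515625 > 1, Kraft's inequality is NOT satisfied.
A prefix code with these lengths CANNOT exist.

Kraft sum = 2.03515625. Not satisfied.


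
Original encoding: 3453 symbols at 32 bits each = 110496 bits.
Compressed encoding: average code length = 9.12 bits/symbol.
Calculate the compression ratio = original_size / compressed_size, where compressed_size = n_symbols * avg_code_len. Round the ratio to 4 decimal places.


original_size = n_symbols * orig_bits = 3453 * 32 = 110496 bits
compressed_size = n_symbols * avg_code_len = 3453 * 9.12 = 31491.36 bits
ratio = original_size / compressed_size = 110496 / 31491.36 = 3.5088

Compression ratio = 3.5088


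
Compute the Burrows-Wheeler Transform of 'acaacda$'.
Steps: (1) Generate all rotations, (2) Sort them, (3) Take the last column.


Rotations (sorted):
  0: $acaacda -> last char: a
  1: a$acaacd -> last char: d
  2: aacda$ac -> last char: c
  3: acaacda$ -> last char: $
  4: acda$aca -> last char: a
  5: caacda$a -> last char: a
  6: cda$acaa -> last char: a
  7: da$acaac -> last char: c


BWT = adc$aaac


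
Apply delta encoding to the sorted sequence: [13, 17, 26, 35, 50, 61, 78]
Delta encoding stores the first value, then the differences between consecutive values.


First value: 13
Deltas:
  17 - 13 = 4
  26 - 17 = 9
  35 - 26 = 9
  50 - 35 = 15
  61 - 50 = 11
  78 - 61 = 17


Delta encoded: [13, 4, 9, 9, 15, 11, 17]


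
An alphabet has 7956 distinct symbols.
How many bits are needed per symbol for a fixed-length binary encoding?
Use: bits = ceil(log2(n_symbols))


log2(7956) = 12.9578
Bracket: 2^12 = 4096 < 7956 <= 2^13 = 8192
So ceil(log2(7956)) = 13

bits = ceil(log2(7956)) = ceil(12.9578) = 13 bits


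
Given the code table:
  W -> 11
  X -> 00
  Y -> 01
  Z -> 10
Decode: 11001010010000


Decoding:
11 -> W
00 -> X
10 -> Z
10 -> Z
01 -> Y
00 -> X
00 -> X


Result: WXZZYXX


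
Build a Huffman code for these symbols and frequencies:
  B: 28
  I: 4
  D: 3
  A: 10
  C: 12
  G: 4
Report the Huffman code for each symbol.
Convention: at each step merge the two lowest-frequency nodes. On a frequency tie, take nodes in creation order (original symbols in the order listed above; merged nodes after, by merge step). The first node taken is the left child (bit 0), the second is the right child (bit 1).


Huffman tree construction:
Step 1: Merge D(3) + I(4) = 7
Step 2: Merge G(4) + (D+I)(7) = 11
Step 3: Merge A(10) + (G+(D+I))(11) = 21
Step 4: Merge C(12) + (A+(G+(D+I)))(21) = 33
Step 5: Merge B(28) + (C+(A+(G+(D+I))))(33) = 61
Read each symbol's code off the tree from the root (left child = 0, right child = 1).

Codes:
  B: 0 (length 1)
  I: 11111 (length 5)
  D: 11110 (length 5)
  A: 110 (length 3)
  C: 10 (length 2)
  G: 1110 (length 4)
Average code length: 133/61 = 2.1803 bits/symbol


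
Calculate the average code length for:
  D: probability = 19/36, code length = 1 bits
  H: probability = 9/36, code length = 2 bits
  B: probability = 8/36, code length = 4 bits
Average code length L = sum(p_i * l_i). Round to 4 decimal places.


Weighted contributions p_i * l_i:
  D: (19/36) * 1 = 19/36
  H: (9/36) * 2 = 18/36
  B: (8/36) * 4 = 32/36
Sum = (19 + 18 + 32)/36 = 69/36

L = 69/36 = 1.9167 bits/symbol


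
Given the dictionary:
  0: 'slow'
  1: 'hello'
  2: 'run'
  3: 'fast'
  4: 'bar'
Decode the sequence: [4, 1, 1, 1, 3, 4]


Look up each index in the dictionary:
  4 -> 'bar'
  1 -> 'hello'
  1 -> 'hello'
  1 -> 'hello'
  3 -> 'fast'
  4 -> 'bar'

Decoded: "bar hello hello hello fast bar"


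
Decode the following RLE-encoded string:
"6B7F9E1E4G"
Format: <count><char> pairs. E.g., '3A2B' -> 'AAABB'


Expanding each <count><char> pair:
  6B -> 'BBBBBB'
  7F -> 'FFFFFFF'
  9E -> 'EEEEEEEEE'
  1E -> 'E'
  4G -> 'GGGG'

Decoded = BBBBBBFFFFFFFEEEEEEEEEEGGGG


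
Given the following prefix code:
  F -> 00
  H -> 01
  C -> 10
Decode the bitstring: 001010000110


Decoding step by step:
Bits 00 -> F
Bits 10 -> C
Bits 10 -> C
Bits 00 -> F
Bits 01 -> H
Bits 10 -> C


Decoded message: FCCFHC


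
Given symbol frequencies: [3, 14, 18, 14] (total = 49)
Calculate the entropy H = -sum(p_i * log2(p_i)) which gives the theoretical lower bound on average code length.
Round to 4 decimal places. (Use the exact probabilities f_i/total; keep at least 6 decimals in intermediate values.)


Per-symbol terms -p_i * log2(p_i) with p_i = f_i/49:
  p = 3/49 = 0.061224: log2(p) = -4.029747, -p*log2(p) = 0.246719
  p = 14/49 = 0.285714: log2(p) = -1.807355, -p*log2(p) = 0.516387
  p = 18/49 = 0.367347: log2(p) = -1.444785, -p*log2(p) = 0.530737
  p = 14/49 = 0.285714: log2(p) = -1.807355, -p*log2(p) = 0.516387
H = 0.246719 + 0.516387 + 0.530737 + 0.516387 = 1.810230

H = 1.8102 bits/symbol


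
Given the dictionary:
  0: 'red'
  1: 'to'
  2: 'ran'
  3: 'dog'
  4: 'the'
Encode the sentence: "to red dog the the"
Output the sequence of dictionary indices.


Look up each word in the dictionary:
  'to' -> 1
  'red' -> 0
  'dog' -> 3
  'the' -> 4
  'the' -> 4

Encoded: [1, 0, 3, 4, 4]


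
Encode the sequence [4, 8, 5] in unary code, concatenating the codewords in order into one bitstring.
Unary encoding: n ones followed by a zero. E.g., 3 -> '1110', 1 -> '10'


Encode each number as n ones followed by a terminating 0:
  4 -> 11110 (5 bits)
  8 -> 111111110 (9 bits)
  5 -> 111110 (6 bits)
Total length = 5 + 9 + 6 = 20 bits.

Unary([4, 8, 5]) = 11110111111110111110 (20 bits)


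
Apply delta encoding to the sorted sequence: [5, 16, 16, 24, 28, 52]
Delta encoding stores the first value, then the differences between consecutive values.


First value: 5
Deltas:
  16 - 5 = 11
  16 - 16 = 0
  24 - 16 = 8
  28 - 24 = 4
  52 - 28 = 24


Delta encoded: [5, 11, 0, 8, 4, 24]


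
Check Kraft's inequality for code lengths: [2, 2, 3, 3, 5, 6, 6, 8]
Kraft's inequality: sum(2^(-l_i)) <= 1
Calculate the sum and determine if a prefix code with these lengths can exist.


Sum = 2^(-2) + 2^(-2) + 2^(-3) + 2^(-3) + 2^(-5) + 2^(-6) + 2^(-6) + 2^(-8)
    = 0.25 + 0.25 + 0.125 + 0.125 + 0.03125 + 0.015625 + 0.015625 + 0.00390625
    = 209/256 = 0.81640625
Since 0.81640625 <= 1, Kraft's inequality IS satisfied.
A prefix code with these lengths CAN exist.

Kraft sum = 0.81640625. Satisfied.


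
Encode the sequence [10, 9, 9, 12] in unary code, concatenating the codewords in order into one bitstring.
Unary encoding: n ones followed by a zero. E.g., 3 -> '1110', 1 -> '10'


Encode each number as n ones followed by a terminating 0:
  10 -> 11111111110 (11 bits)
  9 -> 1111111110 (10 bits)
  9 -> 1111111110 (10 bits)
  12 -> 1111111111110 (13 bits)
Total length = 11 + 10 + 10 + 13 = 44 bits.

Unary([10, 9, 9, 12]) = 11111111110111111111011111111101111111111110 (44 bits)


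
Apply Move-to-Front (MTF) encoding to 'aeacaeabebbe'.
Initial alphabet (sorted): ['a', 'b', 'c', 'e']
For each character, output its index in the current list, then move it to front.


MTF encoding:
'a': index 0 in ['a', 'b', 'c', 'e'] -> ['a', 'b', 'c', 'e']
'e': index 3 in ['a', 'b', 'c', 'e'] -> ['e', 'a', 'b', 'c']
'a': index 1 in ['e', 'a', 'b', 'c'] -> ['a', 'e', 'b', 'c']
'c': index 3 in ['a', 'e', 'b', 'c'] -> ['c', 'a', 'e', 'b']
'a': index 1 in ['c', 'a', 'e', 'b'] -> ['a', 'c', 'e', 'b']
'e': index 2 in ['a', 'c', 'e', 'b'] -> ['e', 'a', 'c', 'b']
'a': index 1 in ['e', 'a', 'c', 'b'] -> ['a', 'e', 'c', 'b']
'b': index 3 in ['a', 'e', 'c', 'b'] -> ['b', 'a', 'e', 'c']
'e': index 2 in ['b', 'a', 'e', 'c'] -> ['e', 'b', 'a', 'c']
'b': index 1 in ['e', 'b', 'a', 'c'] -> ['b', 'e', 'a', 'c']
'b': index 0 in ['b', 'e', 'a', 'c'] -> ['b', 'e', 'a', 'c']
'e': index 1 in ['b', 'e', 'a', 'c'] -> ['e', 'b', 'a', 'c']


Output: [0, 3, 1, 3, 1, 2, 1, 3, 2, 1, 0, 1]


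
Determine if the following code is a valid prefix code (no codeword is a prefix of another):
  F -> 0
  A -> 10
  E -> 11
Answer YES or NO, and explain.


Checking each pair (does one codeword prefix another?):
  F='0' vs A='10': no prefix
  F='0' vs E='11': no prefix
  A='10' vs F='0': no prefix
  A='10' vs E='11': no prefix
  E='11' vs F='0': no prefix
  E='11' vs A='10': no prefix
No violation found over all pairs.

YES -- this is a valid prefix code. No codeword is a prefix of any other codeword.


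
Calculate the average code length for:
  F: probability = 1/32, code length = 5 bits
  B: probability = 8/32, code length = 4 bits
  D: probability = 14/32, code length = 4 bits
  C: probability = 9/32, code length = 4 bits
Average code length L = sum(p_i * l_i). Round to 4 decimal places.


Weighted contributions p_i * l_i:
  F: (1/32) * 5 = 5/32
  B: (8/32) * 4 = 32/32
  D: (14/32) * 4 = 56/32
  C: (9/32) * 4 = 36/32
Sum = (5 + 32 + 56 + 36)/32 = 129/32

L = 129/32 = 4.0313 bits/symbol


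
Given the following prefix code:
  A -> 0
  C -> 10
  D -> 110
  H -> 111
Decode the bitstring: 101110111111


Decoding step by step:
Bits 10 -> C
Bits 111 -> H
Bits 0 -> A
Bits 111 -> H
Bits 111 -> H


Decoded message: CHAHH


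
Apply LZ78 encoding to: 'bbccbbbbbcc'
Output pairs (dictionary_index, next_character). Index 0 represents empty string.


LZ78 encoding steps:
Dictionary: {0: ''}
Step 1: w='' (idx 0), next='b' -> output (0, 'b'), add 'b' as idx 1
Step 2: w='b' (idx 1), next='c' -> output (1, 'c'), add 'bc' as idx 2
Step 3: w='' (idx 0), next='c' -> output (0, 'c'), add 'c' as idx 3
Step 4: w='b' (idx 1), next='b' -> output (1, 'b'), add 'bb' as idx 4
Step 5: w='bb' (idx 4), next='b' -> output (4, 'b'), add 'bbb' as idx 5
Step 6: w='c' (idx 3), next='c' -> output (3, 'c'), add 'cc' as idx 6


Encoded: [(0, 'b'), (1, 'c'), (0, 'c'), (1, 'b'), (4, 'b'), (3, 'c')]


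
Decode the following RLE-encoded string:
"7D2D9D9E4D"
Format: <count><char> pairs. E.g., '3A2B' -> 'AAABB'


Expanding each <count><char> pair:
  7D -> 'DDDDDDD'
  2D -> 'DD'
  9D -> 'DDDDDDDDD'
  9E -> 'EEEEEEEEE'
  4D -> 'DDDD'

Decoded = DDDDDDDDDDDDDDDDDDEEEEEEEEEDDDD


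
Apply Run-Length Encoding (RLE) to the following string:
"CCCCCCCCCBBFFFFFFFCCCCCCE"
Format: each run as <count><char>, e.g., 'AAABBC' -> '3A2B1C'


Scanning runs left to right:
  i=0: run of 'C' x 9 -> '9C'
  i=9: run of 'B' x 2 -> '2B'
  i=11: run of 'F' x 7 -> '7F'
  i=18: run of 'C' x 6 -> '6C'
  i=24: run of 'E' x 1 -> '1E'

RLE = 9C2B7F6C1E


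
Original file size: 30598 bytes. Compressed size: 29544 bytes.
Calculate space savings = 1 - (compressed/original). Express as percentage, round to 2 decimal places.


ratio = compressed/original = 29544/30598 = 0.965553
savings = 1 - ratio = 1 - 0.965553 = 0.034447
as a percentage: 0.034447 * 100 = 3.44%

Space savings = 1 - 29544/30598 = 3.44%


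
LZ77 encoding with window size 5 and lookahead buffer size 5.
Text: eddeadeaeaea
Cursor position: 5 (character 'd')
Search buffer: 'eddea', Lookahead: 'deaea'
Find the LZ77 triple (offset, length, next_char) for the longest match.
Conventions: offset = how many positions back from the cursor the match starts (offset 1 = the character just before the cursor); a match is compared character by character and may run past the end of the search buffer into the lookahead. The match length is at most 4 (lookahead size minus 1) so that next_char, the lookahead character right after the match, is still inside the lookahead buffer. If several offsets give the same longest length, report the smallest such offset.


Try each offset into the search buffer:
  offset=1 (pos 4, char 'a'): match length 0
  offset=2 (pos 3, char 'e'): match length 0
  offset=3 (pos 2, char 'd'): match length 3
  offset=4 (pos 1, char 'd'): match length 1
  offset=5 (pos 0, char 'e'): match length 0
Longest match has length 3 at offset 3.
next_char = character at position 5 + 3 = 8 -> 'e'

Best match: offset=3, length=3 (matching 'dea' starting at position 2)
LZ77 triple: (3, 3, 'e')


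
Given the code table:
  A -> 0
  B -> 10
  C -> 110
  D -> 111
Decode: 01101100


Decoding:
0 -> A
110 -> C
110 -> C
0 -> A


Result: ACCA


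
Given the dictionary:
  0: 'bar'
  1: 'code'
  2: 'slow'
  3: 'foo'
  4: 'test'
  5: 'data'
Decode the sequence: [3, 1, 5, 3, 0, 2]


Look up each index in the dictionary:
  3 -> 'foo'
  1 -> 'code'
  5 -> 'data'
  3 -> 'foo'
  0 -> 'bar'
  2 -> 'slow'

Decoded: "foo code data foo bar slow"


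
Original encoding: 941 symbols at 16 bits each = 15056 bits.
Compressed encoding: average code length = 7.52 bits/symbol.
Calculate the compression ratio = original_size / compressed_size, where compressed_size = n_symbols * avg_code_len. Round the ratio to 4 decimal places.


original_size = n_symbols * orig_bits = 941 * 16 = 15056 bits
compressed_size = n_symbols * avg_code_len = 941 * 7.52 = 7076.32 bits
ratio = original_size / compressed_size = 15056 / 7076.32 = 2.1277

Compression ratio = 2.1277


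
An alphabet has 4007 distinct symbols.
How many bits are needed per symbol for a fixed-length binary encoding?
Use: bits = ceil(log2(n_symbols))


log2(4007) = 11.9683
Bracket: 2^11 = 2048 < 4007 <= 2^12 = 4096
So ceil(log2(4007)) = 12

bits = ceil(log2(4007)) = ceil(11.9683) = 12 bits


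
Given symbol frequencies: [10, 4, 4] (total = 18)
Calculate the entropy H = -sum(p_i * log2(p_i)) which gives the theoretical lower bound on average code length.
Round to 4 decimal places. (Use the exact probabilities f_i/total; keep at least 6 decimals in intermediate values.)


Per-symbol terms -p_i * log2(p_i) with p_i = f_i/18:
  p = 10/18 = 0.555556: log2(p) = -0.847997, -p*log2(p) = 0.471109
  p = 4/18 = 0.222222: log2(p) = -2.169925, -p*log2(p) = 0.482206
  p = 4/18 = 0.222222: log2(p) = -2.169925, -p*log2(p) = 0.482206
H = 0.471109 + 0.482206 + 0.482206 = 1.435521

H = 1.4355 bits/symbol


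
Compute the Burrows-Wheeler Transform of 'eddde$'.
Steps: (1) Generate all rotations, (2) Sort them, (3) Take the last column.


Rotations (sorted):
  0: $eddde -> last char: e
  1: ddde$e -> last char: e
  2: dde$ed -> last char: d
  3: de$edd -> last char: d
  4: e$eddd -> last char: d
  5: eddde$ -> last char: $


BWT = eeddd$


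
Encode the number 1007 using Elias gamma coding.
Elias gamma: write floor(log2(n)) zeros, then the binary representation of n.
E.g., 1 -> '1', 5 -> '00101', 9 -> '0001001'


num_bits = floor(log2(1007)) + 1 = 10
leading_zeros = num_bits - 1 = 9
binary(1007) = 1111101111

Elias gamma(1007) = '000000000' + '1111101111' = 0000000001111101111 (19 bits)


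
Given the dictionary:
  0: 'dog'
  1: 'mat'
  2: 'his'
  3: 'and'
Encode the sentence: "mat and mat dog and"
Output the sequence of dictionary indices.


Look up each word in the dictionary:
  'mat' -> 1
  'and' -> 3
  'mat' -> 1
  'dog' -> 0
  'and' -> 3

Encoded: [1, 3, 1, 0, 3]


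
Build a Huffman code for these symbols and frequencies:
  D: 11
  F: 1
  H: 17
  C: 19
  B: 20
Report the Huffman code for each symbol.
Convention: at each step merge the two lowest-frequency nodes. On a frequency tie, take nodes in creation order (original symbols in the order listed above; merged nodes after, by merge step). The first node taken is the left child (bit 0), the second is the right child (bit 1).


Huffman tree construction:
Step 1: Merge F(1) + D(11) = 12
Step 2: Merge (F+D)(12) + H(17) = 29
Step 3: Merge C(19) + B(20) = 39
Step 4: Merge ((F+D)+H)(29) + (C+B)(39) = 68
Read each symbol's code off the tree from the root (left child = 0, right child = 1).

Codes:
  D: 001 (length 3)
  F: 000 (length 3)
  H: 01 (length 2)
  C: 10 (length 2)
  B: 11 (length 2)
Average code length: 148/68 = 2.1765 bits/symbol


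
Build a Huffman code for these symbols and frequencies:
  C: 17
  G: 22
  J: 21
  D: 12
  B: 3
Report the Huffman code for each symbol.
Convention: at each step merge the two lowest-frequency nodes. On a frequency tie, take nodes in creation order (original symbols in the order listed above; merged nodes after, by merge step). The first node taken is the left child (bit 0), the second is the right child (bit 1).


Huffman tree construction:
Step 1: Merge B(3) + D(12) = 15
Step 2: Merge (B+D)(15) + C(17) = 32
Step 3: Merge J(21) + G(22) = 43
Step 4: Merge ((B+D)+C)(32) + (J+G)(43) = 75
Read each symbol's code off the tree from the root (left child = 0, right child = 1).

Codes:
  C: 01 (length 2)
  G: 11 (length 2)
  J: 10 (length 2)
  D: 001 (length 3)
  B: 000 (length 3)
Average code length: 165/75 = 2.2000 bits/symbol


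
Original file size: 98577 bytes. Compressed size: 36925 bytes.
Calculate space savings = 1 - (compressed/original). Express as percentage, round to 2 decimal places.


ratio = compressed/original = 36925/98577 = 0.37458
savings = 1 - ratio = 1 - 0.37458 = 0.62542
as a percentage: 0.62542 * 100 = 62.54%

Space savings = 1 - 36925/98577 = 62.54%


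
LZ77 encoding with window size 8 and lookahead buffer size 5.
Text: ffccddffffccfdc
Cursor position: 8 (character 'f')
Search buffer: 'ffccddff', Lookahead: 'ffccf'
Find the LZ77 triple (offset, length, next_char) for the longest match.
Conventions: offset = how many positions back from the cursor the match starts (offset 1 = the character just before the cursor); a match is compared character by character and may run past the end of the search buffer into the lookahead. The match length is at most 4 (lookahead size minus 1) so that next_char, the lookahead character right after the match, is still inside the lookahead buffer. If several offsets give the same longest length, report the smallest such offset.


Try each offset into the search buffer:
  offset=1 (pos 7, char 'f'): match length 2
  offset=2 (pos 6, char 'f'): match length 2
  offset=3 (pos 5, char 'd'): match length 0
  offset=4 (pos 4, char 'd'): match length 0
  offset=5 (pos 3, char 'c'): match length 0
  offset=6 (pos 2, char 'c'): match length 0
  offset=7 (pos 1, char 'f'): match length 1
  offset=8 (pos 0, char 'f'): match length 4
Longest match has length 4 at offset 8.
next_char = character at position 8 + 4 = 12 -> 'f'

Best match: offset=8, length=4 (matching 'ffcc' starting at position 0)
LZ77 triple: (8, 4, 'f')


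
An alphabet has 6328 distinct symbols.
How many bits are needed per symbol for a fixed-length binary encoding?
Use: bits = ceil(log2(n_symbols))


log2(6328) = 12.6275
Bracket: 2^12 = 4096 < 6328 <= 2^13 = 8192
So ceil(log2(6328)) = 13

bits = ceil(log2(6328)) = ceil(12.6275) = 13 bits


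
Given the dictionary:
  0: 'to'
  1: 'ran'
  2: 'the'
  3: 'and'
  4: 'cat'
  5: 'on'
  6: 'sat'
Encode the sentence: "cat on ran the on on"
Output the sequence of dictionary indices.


Look up each word in the dictionary:
  'cat' -> 4
  'on' -> 5
  'ran' -> 1
  'the' -> 2
  'on' -> 5
  'on' -> 5

Encoded: [4, 5, 1, 2, 5, 5]


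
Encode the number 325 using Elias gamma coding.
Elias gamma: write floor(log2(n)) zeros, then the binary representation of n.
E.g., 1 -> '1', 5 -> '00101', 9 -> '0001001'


num_bits = floor(log2(325)) + 1 = 9
leading_zeros = num_bits - 1 = 8
binary(325) = 101000101

Elias gamma(325) = '00000000' + '101000101' = 00000000101000101 (17 bits)


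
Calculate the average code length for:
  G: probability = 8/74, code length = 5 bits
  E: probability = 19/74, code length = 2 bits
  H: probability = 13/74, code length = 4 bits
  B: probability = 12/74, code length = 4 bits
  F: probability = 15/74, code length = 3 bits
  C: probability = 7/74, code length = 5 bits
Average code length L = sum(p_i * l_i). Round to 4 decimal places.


Weighted contributions p_i * l_i:
  G: (8/74) * 5 = 40/74
  E: (19/74) * 2 = 38/74
  H: (13/74) * 4 = 52/74
  B: (12/74) * 4 = 48/74
  F: (15/74) * 3 = 45/74
  C: (7/74) * 5 = 35/74
Sum = (40 + 38 + 52 + 48 + 45 + 35)/74 = 258/74

L = 258/74 = 3.4865 bits/symbol


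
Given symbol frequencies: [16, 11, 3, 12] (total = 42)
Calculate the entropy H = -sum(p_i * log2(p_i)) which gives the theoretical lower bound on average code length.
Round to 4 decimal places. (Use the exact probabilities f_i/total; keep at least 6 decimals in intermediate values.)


Per-symbol terms -p_i * log2(p_i) with p_i = f_i/42:
  p = 16/42 = 0.380952: log2(p) = -1.392317, -p*log2(p) = 0.530407
  p = 11/42 = 0.261905: log2(p) = -1.932886, -p*log2(p) = 0.506232
  p = 3/42 = 0.071429: log2(p) = -3.807355, -p*log2(p) = 0.271954
  p = 12/42 = 0.285714: log2(p) = -1.807355, -p*log2(p) = 0.516387
H = 0.530407 + 0.506232 + 0.271954 + 0.516387 = 1.824980

H = 1.825 bits/symbol


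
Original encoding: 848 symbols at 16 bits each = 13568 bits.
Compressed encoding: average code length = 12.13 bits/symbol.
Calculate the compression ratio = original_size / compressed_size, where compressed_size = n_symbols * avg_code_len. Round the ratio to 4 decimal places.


original_size = n_symbols * orig_bits = 848 * 16 = 13568 bits
compressed_size = n_symbols * avg_code_len = 848 * 12.13 = 10286.24 bits
ratio = original_size / compressed_size = 13568 / 10286.24 = 1.319

Compression ratio = 1.319


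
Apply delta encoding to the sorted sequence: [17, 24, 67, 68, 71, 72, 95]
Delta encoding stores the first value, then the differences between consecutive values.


First value: 17
Deltas:
  24 - 17 = 7
  67 - 24 = 43
  68 - 67 = 1
  71 - 68 = 3
  72 - 71 = 1
  95 - 72 = 23


Delta encoded: [17, 7, 43, 1, 3, 1, 23]


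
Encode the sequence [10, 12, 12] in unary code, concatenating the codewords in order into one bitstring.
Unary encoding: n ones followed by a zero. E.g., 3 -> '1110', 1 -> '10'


Encode each number as n ones followed by a terminating 0:
  10 -> 11111111110 (11 bits)
  12 -> 1111111111110 (13 bits)
  12 -> 1111111111110 (13 bits)
Total length = 11 + 13 + 13 = 37 bits.

Unary([10, 12, 12]) = 1111111111011111111111101111111111110 (37 bits)


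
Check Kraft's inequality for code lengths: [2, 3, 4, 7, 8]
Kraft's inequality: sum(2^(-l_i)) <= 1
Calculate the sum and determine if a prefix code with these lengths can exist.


Sum = 2^(-2) + 2^(-3) + 2^(-4) + 2^(-7) + 2^(-8)
    = 0.25 + 0.125 + 0.0625 + 0.0078125 + 0.00390625
    = 115/256 = 0.44921875
Since 0.44921875 <= 1, Kraft's inequality IS satisfied.
A prefix code with these lengths CAN exist.

Kraft sum = 0.44921875. Satisfied.


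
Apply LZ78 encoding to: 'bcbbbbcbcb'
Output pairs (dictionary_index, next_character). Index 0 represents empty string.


LZ78 encoding steps:
Dictionary: {0: ''}
Step 1: w='' (idx 0), next='b' -> output (0, 'b'), add 'b' as idx 1
Step 2: w='' (idx 0), next='c' -> output (0, 'c'), add 'c' as idx 2
Step 3: w='b' (idx 1), next='b' -> output (1, 'b'), add 'bb' as idx 3
Step 4: w='bb' (idx 3), next='c' -> output (3, 'c'), add 'bbc' as idx 4
Step 5: w='b' (idx 1), next='c' -> output (1, 'c'), add 'bc' as idx 5
Step 6: w='b' (idx 1), end of input -> output (1, '')


Encoded: [(0, 'b'), (0, 'c'), (1, 'b'), (3, 'c'), (1, 'c'), (1, '')]


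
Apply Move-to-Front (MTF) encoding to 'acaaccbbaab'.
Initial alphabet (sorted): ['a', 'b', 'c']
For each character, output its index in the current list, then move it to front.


MTF encoding:
'a': index 0 in ['a', 'b', 'c'] -> ['a', 'b', 'c']
'c': index 2 in ['a', 'b', 'c'] -> ['c', 'a', 'b']
'a': index 1 in ['c', 'a', 'b'] -> ['a', 'c', 'b']
'a': index 0 in ['a', 'c', 'b'] -> ['a', 'c', 'b']
'c': index 1 in ['a', 'c', 'b'] -> ['c', 'a', 'b']
'c': index 0 in ['c', 'a', 'b'] -> ['c', 'a', 'b']
'b': index 2 in ['c', 'a', 'b'] -> ['b', 'c', 'a']
'b': index 0 in ['b', 'c', 'a'] -> ['b', 'c', 'a']
'a': index 2 in ['b', 'c', 'a'] -> ['a', 'b', 'c']
'a': index 0 in ['a', 'b', 'c'] -> ['a', 'b', 'c']
'b': index 1 in ['a', 'b', 'c'] -> ['b', 'a', 'c']


Output: [0, 2, 1, 0, 1, 0, 2, 0, 2, 0, 1]


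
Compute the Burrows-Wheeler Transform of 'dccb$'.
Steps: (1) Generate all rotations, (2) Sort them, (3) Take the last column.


Rotations (sorted):
  0: $dccb -> last char: b
  1: b$dcc -> last char: c
  2: cb$dc -> last char: c
  3: ccb$d -> last char: d
  4: dccb$ -> last char: $


BWT = bccd$


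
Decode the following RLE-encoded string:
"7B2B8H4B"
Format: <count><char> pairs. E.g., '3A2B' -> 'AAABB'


Expanding each <count><char> pair:
  7B -> 'BBBBBBB'
  2B -> 'BB'
  8H -> 'HHHHHHHH'
  4B -> 'BBBB'

Decoded = BBBBBBBBBHHHHHHHHBBBB


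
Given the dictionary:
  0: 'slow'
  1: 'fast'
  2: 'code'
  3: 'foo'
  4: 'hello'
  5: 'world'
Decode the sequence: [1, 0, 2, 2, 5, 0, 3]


Look up each index in the dictionary:
  1 -> 'fast'
  0 -> 'slow'
  2 -> 'code'
  2 -> 'code'
  5 -> 'world'
  0 -> 'slow'
  3 -> 'foo'

Decoded: "fast slow code code world slow foo"


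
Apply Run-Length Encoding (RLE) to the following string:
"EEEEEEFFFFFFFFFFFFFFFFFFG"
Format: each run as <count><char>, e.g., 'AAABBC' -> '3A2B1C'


Scanning runs left to right:
  i=0: run of 'E' x 6 -> '6E'
  i=6: run of 'F' x 18 -> '18F'
  i=24: run of 'G' x 1 -> '1G'

RLE = 6E18F1G


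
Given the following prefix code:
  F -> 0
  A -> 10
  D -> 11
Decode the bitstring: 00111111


Decoding step by step:
Bits 0 -> F
Bits 0 -> F
Bits 11 -> D
Bits 11 -> D
Bits 11 -> D


Decoded message: FFDDD


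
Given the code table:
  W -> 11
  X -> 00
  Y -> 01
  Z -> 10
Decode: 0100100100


Decoding:
01 -> Y
00 -> X
10 -> Z
01 -> Y
00 -> X


Result: YXZYX


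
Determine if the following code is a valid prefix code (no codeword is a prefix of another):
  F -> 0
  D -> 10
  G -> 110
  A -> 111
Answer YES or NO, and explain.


Checking each pair (does one codeword prefix another?):
  F='0' vs D='10': no prefix
  F='0' vs G='110': no prefix
  F='0' vs A='111': no prefix
  D='10' vs F='0': no prefix
  D='10' vs G='110': no prefix
  D='10' vs A='111': no prefix
  G='110' vs F='0': no prefix
  G='110' vs D='10': no prefix
  G='110' vs A='111': no prefix
  A='111' vs F='0': no prefix
  A='111' vs D='10': no prefix
  A='111' vs G='110': no prefix
No violation found over all pairs.

YES -- this is a valid prefix code. No codeword is a prefix of any other codeword.


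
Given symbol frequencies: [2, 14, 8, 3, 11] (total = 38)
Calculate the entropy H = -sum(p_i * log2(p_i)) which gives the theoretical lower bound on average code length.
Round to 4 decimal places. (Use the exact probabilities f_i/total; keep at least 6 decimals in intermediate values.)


Per-symbol terms -p_i * log2(p_i) with p_i = f_i/38:
  p = 2/38 = 0.052632: log2(p) = -4.247928, -p*log2(p) = 0.223575
  p = 14/38 = 0.368421: log2(p) = -1.440573, -p*log2(p) = 0.530737
  p = 8/38 = 0.210526: log2(p) = -2.247928, -p*log2(p) = 0.473248
  p = 3/38 = 0.078947: log2(p) = -3.662965, -p*log2(p) = 0.289181
  p = 11/38 = 0.289474: log2(p) = -1.788496, -p*log2(p) = 0.517722
H = 0.223575 + 0.530737 + 0.473248 + 0.289181 + 0.517722 = 2.034463

H = 2.0345 bits/symbol


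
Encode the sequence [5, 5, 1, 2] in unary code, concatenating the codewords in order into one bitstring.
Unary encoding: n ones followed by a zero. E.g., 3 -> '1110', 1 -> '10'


Encode each number as n ones followed by a terminating 0:
  5 -> 111110 (6 bits)
  5 -> 111110 (6 bits)
  1 -> 10 (2 bits)
  2 -> 110 (3 bits)
Total length = 6 + 6 + 2 + 3 = 17 bits.

Unary([5, 5, 1, 2]) = 11111011111010110 (17 bits)


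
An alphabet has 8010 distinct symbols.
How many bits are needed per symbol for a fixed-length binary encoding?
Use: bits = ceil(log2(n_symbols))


log2(8010) = 12.9676
Bracket: 2^12 = 4096 < 8010 <= 2^13 = 8192
So ceil(log2(8010)) = 13

bits = ceil(log2(8010)) = ceil(12.9676) = 13 bits


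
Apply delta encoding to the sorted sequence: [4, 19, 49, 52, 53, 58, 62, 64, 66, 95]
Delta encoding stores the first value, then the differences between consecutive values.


First value: 4
Deltas:
  19 - 4 = 15
  49 - 19 = 30
  52 - 49 = 3
  53 - 52 = 1
  58 - 53 = 5
  62 - 58 = 4
  64 - 62 = 2
  66 - 64 = 2
  95 - 66 = 29


Delta encoded: [4, 15, 30, 3, 1, 5, 4, 2, 2, 29]


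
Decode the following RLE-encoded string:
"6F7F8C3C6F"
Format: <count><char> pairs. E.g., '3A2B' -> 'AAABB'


Expanding each <count><char> pair:
  6F -> 'FFFFFF'
  7F -> 'FFFFFFF'
  8C -> 'CCCCCCCC'
  3C -> 'CCC'
  6F -> 'FFFFFF'

Decoded = FFFFFFFFFFFFFCCCCCCCCCCCFFFFFF


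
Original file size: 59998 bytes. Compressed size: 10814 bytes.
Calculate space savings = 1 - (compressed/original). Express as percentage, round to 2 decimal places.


ratio = compressed/original = 10814/59998 = 0.180239
savings = 1 - ratio = 1 - 0.180239 = 0.819761
as a percentage: 0.819761 * 100 = 81.98%

Space savings = 1 - 10814/59998 = 81.98%


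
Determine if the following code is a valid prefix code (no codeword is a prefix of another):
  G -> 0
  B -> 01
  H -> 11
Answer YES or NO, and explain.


Checking each pair (does one codeword prefix another?):
  G='0' vs B='01': prefix -- VIOLATION

NO -- this is NOT a valid prefix code. G (0) is a prefix of B (01).


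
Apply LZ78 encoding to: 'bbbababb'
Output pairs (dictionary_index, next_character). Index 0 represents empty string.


LZ78 encoding steps:
Dictionary: {0: ''}
Step 1: w='' (idx 0), next='b' -> output (0, 'b'), add 'b' as idx 1
Step 2: w='b' (idx 1), next='b' -> output (1, 'b'), add 'bb' as idx 2
Step 3: w='' (idx 0), next='a' -> output (0, 'a'), add 'a' as idx 3
Step 4: w='b' (idx 1), next='a' -> output (1, 'a'), add 'ba' as idx 4
Step 5: w='bb' (idx 2), end of input -> output (2, '')


Encoded: [(0, 'b'), (1, 'b'), (0, 'a'), (1, 'a'), (2, '')]
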